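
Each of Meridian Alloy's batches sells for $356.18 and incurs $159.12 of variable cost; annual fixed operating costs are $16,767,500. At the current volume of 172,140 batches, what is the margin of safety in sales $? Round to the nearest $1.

Contribution margin per unit = $356.18 − $159.12 = $197.06. Break-even units = $16,767,500 ÷ $197.06 = 85,088.30; break-even revenue = 85,088.30 × $356.18 = $30,306,749.97.
Current sales = 172,140 × $356.18 = $61,312,825.20.
Margin of safety = $61,312,825.20 − $30,306,749.97 = $31,006,075.

$31,006,075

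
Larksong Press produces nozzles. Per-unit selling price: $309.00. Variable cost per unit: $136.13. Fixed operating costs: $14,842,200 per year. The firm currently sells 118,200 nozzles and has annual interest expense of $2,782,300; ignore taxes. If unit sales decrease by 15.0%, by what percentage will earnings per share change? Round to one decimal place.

At 118,200 units, contribution = 118,200 × $172.87 = $20,433,234.00.
Subtracting fixed costs: EBIT = $20,433,234.00 − $14,842,200 = $5,591,034.00.
Interest = $2,782,300.00, so EBIT − I = $2,808,734.00.
DCL = total CM / (EBIT − I) = $20,433,234.00 / $2,808,734.00 = 7.2749.
%ΔEPS = DCL × %ΔSales = 7.2749 × -15.0% = -109.1%.

-109.1%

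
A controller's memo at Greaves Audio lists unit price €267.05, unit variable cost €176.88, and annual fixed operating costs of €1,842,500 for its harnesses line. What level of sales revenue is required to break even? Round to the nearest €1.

€5,456,800

Contribution margin per unit = €267.05 − €176.88 = €90.17, a CM ratio of €90.17 ÷ €267.05 = 0.3377.
Break-even revenue = fixed costs × price ÷ CM = €1,842,500 × €267.05 ÷ €90.17 = €5,456,800.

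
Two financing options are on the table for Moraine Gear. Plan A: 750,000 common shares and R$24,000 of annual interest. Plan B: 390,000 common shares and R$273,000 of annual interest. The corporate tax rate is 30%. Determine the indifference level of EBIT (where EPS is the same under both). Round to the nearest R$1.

Set EPS_A = EPS_B: (EBIT − R$24,000)(1 − 0.30) ÷ 750,000 = (EBIT − R$273,000)(1 − 0.30) ÷ 390,000.
The (1 − t) factor cancels: (EBIT − 24,000) × 390,000 = (EBIT − 273,000) × 750,000.
Solving, EBIT = (273,000·750,000 − 24,000·390,000) / (750,000 − 390,000) = 195,390,000,000 / 360,000 = 542,750.00.

R$542,750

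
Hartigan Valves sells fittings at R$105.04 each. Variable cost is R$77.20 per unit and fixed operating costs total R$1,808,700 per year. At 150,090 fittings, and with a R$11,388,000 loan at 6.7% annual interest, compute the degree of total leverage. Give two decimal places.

2.60

Contribution at this volume is 150,090 × R$27.84 = R$4,178,505.60.
Subtracting fixed costs: EBIT = R$4,178,505.60 − R$1,808,700 = R$2,369,805.60. Interest = R$762,996.00, so EBIT − I = R$1,606,809.60.
DCL = contribution ÷ (EBIT − I) = R$4,178,505.60 ÷ R$1,606,809.60 = 2.6005.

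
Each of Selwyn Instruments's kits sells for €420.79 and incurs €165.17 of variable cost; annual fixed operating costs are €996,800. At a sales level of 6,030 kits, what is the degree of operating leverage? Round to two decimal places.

2.83

Contribution at this volume is 6,030 × €255.62 = €1,541,388.60.
EBIT = €1,541,388.60 − €996,800 = €544,588.60.
DOL = contribution ÷ EBIT = €1,541,388.60 ÷ €544,588.60 = 2.8304.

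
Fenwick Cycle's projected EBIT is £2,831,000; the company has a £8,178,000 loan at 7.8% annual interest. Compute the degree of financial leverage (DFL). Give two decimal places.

Annual interest charges come to £637,884.00.
Degree of financial leverage = EBIT / (EBIT − interest) = £2,831,000 / £2,193,116.00 = 1.2909.

1.29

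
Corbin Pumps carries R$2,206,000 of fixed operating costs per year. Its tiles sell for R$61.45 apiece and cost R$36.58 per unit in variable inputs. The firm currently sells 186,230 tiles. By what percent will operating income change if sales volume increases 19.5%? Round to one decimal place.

At 186,230 units, contribution = 186,230 × R$24.87 = R$4,631,540.10.
Operating income = contribution − fixed costs = R$4,631,540.10 − R$2,206,000 = R$2,425,540.10.
Degree of operating leverage = R$4,631,540.10 / R$2,425,540.10 = 1.9095.
Operating income changes by 1.9095 × +19.5% = +37.2%.

+37.2%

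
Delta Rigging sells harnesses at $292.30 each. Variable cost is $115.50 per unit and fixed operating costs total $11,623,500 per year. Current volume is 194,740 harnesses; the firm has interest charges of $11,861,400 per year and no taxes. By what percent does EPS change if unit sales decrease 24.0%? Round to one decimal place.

-75.5%

Total contribution margin = 194,740 × $176.80 = $34,430,032.00.
Subtracting fixed costs: EBIT = $34,430,032.00 − $11,623,500 = $22,806,532.00.
After interest of $11,861,400.00, pre-tax earnings = $10,945,132.00.
DCL = total CM / (EBIT − I) = $34,430,032.00 / $10,945,132.00 = 3.1457.
%ΔEPS = DCL × %ΔSales = 3.1457 × -24.0% = -75.5%.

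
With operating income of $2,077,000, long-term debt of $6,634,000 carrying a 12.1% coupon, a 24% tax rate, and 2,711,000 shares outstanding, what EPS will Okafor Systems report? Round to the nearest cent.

Interest = $802,714.00, so EBT = $2,077,000 − $802,714.00 = $1,274,286.00.
After tax at 24%: net income = $1,274,286.00 × 0.76 = $968,457.36.
Per share: $968,457.36 / 2,711,000 shares = $0.36.

$0.36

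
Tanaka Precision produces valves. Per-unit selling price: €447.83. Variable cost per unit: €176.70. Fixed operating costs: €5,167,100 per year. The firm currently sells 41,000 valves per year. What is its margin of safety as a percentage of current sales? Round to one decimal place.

Contribution margin per unit = €447.83 − €176.70 = €271.13. Break-even units = €5,167,100 ÷ €271.13 = 19,057.65; break-even revenue = 19,057.65 × €447.83 = €8,534,586.33.
Current sales = 41,000 × €447.83 = €18,361,030.00.
Margin of safety = (€18,361,030.00 − €8,534,586.33) ÷ €18,361,030.00 = 53.5%.

53.5%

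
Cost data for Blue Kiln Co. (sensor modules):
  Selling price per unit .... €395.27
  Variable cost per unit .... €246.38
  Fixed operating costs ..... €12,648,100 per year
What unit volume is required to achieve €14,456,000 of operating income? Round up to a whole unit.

Each unit contributes €395.27 − €246.38 = €148.89.
Required volume = (fixed costs + target profit) ÷ CM = (€12,648,100 + €14,456,000) ÷ €148.89 = 182,041.10, so 182,042 sensor modules.

182,042 sensor modules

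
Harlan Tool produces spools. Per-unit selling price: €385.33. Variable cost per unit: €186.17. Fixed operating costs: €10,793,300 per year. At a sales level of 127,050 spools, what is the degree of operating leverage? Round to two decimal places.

1.74

Contribution at this volume is 127,050 × €199.16 = €25,303,278.00.
EBIT = €25,303,278.00 − €10,793,300 = €14,509,978.00.
Degree of operating leverage = €25,303,278.00 / €14,509,978.00 = 1.7439.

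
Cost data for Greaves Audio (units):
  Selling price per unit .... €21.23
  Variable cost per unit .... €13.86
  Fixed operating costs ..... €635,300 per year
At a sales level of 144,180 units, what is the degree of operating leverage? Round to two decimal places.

2.49

At 144,180 units, contribution = 144,180 × €7.37 = €1,062,606.60.
Operating income = contribution − fixed costs = €1,062,606.60 − €635,300 = €427,306.60.
Degree of operating leverage = €1,062,606.60 / €427,306.60 = 2.4868.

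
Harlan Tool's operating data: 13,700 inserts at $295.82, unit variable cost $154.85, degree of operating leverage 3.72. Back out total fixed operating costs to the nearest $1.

Contribution at this volume is 13,700 × $140.97 = $1,931,289.00.
DOL = contribution / EBIT, so EBIT = $1,931,289.00 / 3.72 = $519,163.71.
Fixed costs = CM − EBIT = $1,931,289.00 − $519,163.71 = $1,412,125.

$1,412,125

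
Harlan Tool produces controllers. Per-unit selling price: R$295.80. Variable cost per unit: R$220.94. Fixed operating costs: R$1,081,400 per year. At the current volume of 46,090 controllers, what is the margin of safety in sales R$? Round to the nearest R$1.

R$9,360,404

Unit CM = price − variable cost = R$295.80 − R$220.94 = R$74.86. Break-even units = R$1,081,400 ÷ R$74.86 = 14,445.63; break-even revenue = 14,445.63 × R$295.80 = R$4,273,017.90.
Actual sales revenue = 46,090 × R$295.80 = R$13,633,422.00.
Margin of safety = R$13,633,422.00 − R$4,273,017.90 = R$9,360,404.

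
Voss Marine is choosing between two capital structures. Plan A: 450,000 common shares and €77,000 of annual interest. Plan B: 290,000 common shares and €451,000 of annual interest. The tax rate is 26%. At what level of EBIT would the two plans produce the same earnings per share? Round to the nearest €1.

€1,128,875

At indifference, (EBIT − 77,000)(1 − t)/450,000 = (EBIT − 451,000)(1 − t)/290,000.
The (1 − t) factor cancels: (EBIT − 77,000) × 290,000 = (EBIT − 451,000) × 450,000.
EBIT × (450,000 − 290,000) = 451,000 × 450,000 − 77,000 × 290,000 = 180,620,000,000, so EBIT = 180,620,000,000 ÷ 160,000 = 1,128,875.00.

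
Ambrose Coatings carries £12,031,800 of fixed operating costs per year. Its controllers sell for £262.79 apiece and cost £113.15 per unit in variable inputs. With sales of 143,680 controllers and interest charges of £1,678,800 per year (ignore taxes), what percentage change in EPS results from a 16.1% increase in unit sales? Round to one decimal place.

+44.4%

At 143,680 units, contribution = 143,680 × £149.64 = £21,500,275.20.
Operating income = contribution − fixed costs = £21,500,275.20 − £12,031,800 = £9,468,475.20.
After interest of £1,678,800.00, pre-tax earnings = £7,789,675.20.
Degree of combined leverage = contribution ÷ (EBIT − I) = £21,500,275.20 ÷ £7,789,675.20 = 2.7601.
%ΔEPS = DCL × %ΔSales = 2.7601 × +16.1% = +44.4%.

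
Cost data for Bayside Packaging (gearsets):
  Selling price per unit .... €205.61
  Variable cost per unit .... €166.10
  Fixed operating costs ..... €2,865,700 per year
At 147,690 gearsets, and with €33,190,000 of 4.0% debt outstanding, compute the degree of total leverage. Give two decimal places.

Total contribution margin = 147,690 × €39.51 = €5,835,231.90.
EBIT = €5,835,231.90 − €2,865,700 = €2,969,531.90. Interest = €1,327,600.00.
DOL = €5,835,231.90 ÷ €2,969,531.90 = 1.9650; DFL = €2,969,531.90 ÷ €1,641,931.90 = 1.8086.
Combined leverage = 1.9650 × 1.8086 = 3.5539.

3.55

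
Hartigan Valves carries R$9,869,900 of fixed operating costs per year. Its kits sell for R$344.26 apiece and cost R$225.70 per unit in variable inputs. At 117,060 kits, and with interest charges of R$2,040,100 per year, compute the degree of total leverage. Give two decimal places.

Contribution at this volume is 117,060 × R$118.56 = R$13,878,633.60.
EBIT = R$13,878,633.60 − R$9,869,900 = R$4,008,733.60. Interest = R$2,040,100.00, so EBIT − I = R$1,968,633.60.
Degree of total leverage = total CM / (EBIT − interest) = R$13,878,633.60 / R$1,968,633.60 = 7.0499.

7.05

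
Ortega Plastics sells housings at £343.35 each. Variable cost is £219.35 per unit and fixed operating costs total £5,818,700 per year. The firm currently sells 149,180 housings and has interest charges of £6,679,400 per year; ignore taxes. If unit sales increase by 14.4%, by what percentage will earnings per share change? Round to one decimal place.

Total contribution margin = 149,180 × £124.00 = £18,498,320.00.
Operating income = contribution − fixed costs = £18,498,320.00 − £5,818,700 = £12,679,620.00.
Interest = £6,679,400.00, so EBIT − I = £6,000,220.00.
DCL = total CM / (EBIT − I) = £18,498,320.00 / £6,000,220.00 = 3.0829.
%ΔEPS = DCL × %ΔSales = 3.0829 × +14.4% = +44.4%.

+44.4%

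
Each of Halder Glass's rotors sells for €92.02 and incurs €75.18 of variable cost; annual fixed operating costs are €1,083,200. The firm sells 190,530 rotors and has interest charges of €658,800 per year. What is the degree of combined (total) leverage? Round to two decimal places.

2.19

At 190,530 units, contribution = 190,530 × €16.84 = €3,208,525.20.
Subtracting fixed costs: EBIT = €3,208,525.20 − €1,083,200 = €2,125,325.20. Interest = €658,800.00.
DOL = €3,208,525.20 ÷ €2,125,325.20 = 1.5097; DFL = €2,125,325.20 ÷ €1,466,525.20 = 1.4492.
DCL = DOL × DFL = 1.5097 × 1.4492 = 2.1879.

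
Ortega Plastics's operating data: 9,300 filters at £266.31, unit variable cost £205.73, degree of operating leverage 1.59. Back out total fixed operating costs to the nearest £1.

£209,058

At 9,300 units, contribution = 9,300 × £60.58 = £563,394.00.
DOL = contribution / EBIT, so EBIT = £563,394.00 / 1.59 = £354,335.85.
Fixed costs = CM − EBIT = £563,394.00 − £354,335.85 = £209,058.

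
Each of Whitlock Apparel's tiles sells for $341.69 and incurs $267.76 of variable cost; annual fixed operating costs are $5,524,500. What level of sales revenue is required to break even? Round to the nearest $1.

Contribution margin per unit = $341.69 − $267.76 = $73.93, a CM ratio of $73.93 ÷ $341.69 = 0.2164.
Break-even sales = FC ÷ CM ratio = $5,524,500 × $341.69 / $73.93 = $25,533,158.

$25,533,158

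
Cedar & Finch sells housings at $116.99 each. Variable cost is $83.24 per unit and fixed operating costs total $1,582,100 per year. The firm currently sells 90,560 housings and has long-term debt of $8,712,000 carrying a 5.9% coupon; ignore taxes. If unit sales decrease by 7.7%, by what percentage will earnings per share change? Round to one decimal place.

-24.5%

Contribution at this volume is 90,560 × $33.75 = $3,056,400.00.
EBIT = $3,056,400.00 − $1,582,100 = $1,474,300.00.
After interest of $514,008.00, pre-tax earnings = $960,292.00.
DCL = total CM / (EBIT − I) = $3,056,400.00 / $960,292.00 = 3.1828.
EPS therefore changes by 3.1828 × (-7.7%) = -24.5%.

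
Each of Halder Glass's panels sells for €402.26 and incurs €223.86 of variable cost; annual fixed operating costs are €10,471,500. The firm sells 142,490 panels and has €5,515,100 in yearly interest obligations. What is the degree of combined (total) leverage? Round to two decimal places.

2.69

Contribution at this volume is 142,490 × €178.40 = €25,420,216.00.
Subtracting fixed costs: EBIT = €25,420,216.00 − €10,471,500 = €14,948,716.00. Interest = €5,515,100.00, so EBIT − I = €9,433,616.00.
Degree of total leverage = total CM / (EBIT − interest) = €25,420,216.00 / €9,433,616.00 = 2.6946.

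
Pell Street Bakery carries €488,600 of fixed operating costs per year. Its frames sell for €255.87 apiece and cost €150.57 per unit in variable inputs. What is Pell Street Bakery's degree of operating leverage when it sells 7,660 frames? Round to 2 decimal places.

2.54

Total contribution margin = 7,660 × €105.30 = €806,598.00.
EBIT = €806,598.00 − €488,600 = €317,998.00.
Degree of operating leverage = €806,598.00 / €317,998.00 = 2.5365.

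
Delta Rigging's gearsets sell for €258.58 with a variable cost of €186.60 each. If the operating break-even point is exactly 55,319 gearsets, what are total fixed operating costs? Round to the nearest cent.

Contribution margin per unit = €258.58 − €186.60 = €71.98.
Fixed costs = break-even units × CM = 55,319 × €71.98 = €3,981,861.62.

€3,981,861.62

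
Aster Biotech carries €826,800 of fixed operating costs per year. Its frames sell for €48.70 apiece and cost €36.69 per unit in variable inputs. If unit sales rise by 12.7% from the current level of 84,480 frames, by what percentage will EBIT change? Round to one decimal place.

+68.6%

At 84,480 units, contribution = 84,480 × €12.01 = €1,014,604.80.
EBIT = €1,014,604.80 − €826,800 = €187,804.80.
Degree of operating leverage = €1,014,604.80 / €187,804.80 = 5.4024.
Operating income changes by 5.4024 × +12.7% = +68.6%.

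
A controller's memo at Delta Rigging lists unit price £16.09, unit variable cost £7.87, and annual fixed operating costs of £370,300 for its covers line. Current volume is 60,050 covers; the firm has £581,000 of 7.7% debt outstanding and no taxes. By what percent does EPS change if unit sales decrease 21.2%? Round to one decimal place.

Contribution at this volume is 60,050 × £8.22 = £493,611.00.
Operating income = contribution − fixed costs = £493,611.00 − £370,300 = £123,311.00.
After interest of £44,737.00, pre-tax earnings = £78,574.00.
Degree of combined leverage = contribution ÷ (EBIT − I) = £493,611.00 ÷ £78,574.00 = 6.2821.
%ΔEPS = DCL × %ΔSales = 6.2821 × -21.2% = -133.2%.

-133.2%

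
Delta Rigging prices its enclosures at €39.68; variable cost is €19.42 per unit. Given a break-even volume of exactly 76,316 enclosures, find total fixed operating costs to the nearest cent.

€1,546,162.16

Contribution margin per unit = €39.68 − €19.42 = €20.26.
Fixed costs = break-even units × CM = 76,316 × €20.26 = €1,546,162.16.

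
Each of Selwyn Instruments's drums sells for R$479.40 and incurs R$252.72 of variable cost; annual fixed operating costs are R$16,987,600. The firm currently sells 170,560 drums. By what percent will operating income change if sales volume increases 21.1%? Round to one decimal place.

+37.6%

Contribution at this volume is 170,560 × R$226.68 = R$38,662,540.80.
Subtracting fixed costs: EBIT = R$38,662,540.80 − R$16,987,600 = R$21,674,940.80.
Degree of operating leverage = R$38,662,540.80 / R$21,674,940.80 = 1.7837.
%ΔEBIT = DOL × %ΔSales = 1.7837 × +21.1% = +37.6%.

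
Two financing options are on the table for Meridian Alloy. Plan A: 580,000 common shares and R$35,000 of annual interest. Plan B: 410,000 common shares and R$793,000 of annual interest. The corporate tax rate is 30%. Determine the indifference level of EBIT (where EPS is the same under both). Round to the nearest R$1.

R$2,621,118

Set EPS_A = EPS_B: (EBIT − R$35,000)(1 − 0.30) ÷ 580,000 = (EBIT − R$793,000)(1 − 0.30) ÷ 410,000.
The (1 − t) factor cancels: (EBIT − 35,000) × 410,000 = (EBIT − 793,000) × 580,000.
Solving, EBIT = (793,000·580,000 − 35,000·410,000) / (580,000 − 410,000) = 445,590,000,000 / 170,000 = 2,621,117.65.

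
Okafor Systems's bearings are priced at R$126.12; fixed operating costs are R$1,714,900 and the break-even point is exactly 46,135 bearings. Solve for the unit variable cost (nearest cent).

Contribution per unit must be FC / Q = R$1,714,900 / 46,135 = R$37.1713.
Hence VC = price − CM = R$126.12 − R$37.1713 = R$88.95.

R$88.95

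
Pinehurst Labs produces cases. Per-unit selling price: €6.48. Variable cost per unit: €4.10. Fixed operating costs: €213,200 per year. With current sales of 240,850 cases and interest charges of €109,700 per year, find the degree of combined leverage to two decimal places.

2.29

At 240,850 units, contribution = 240,850 × €2.38 = €573,223.00.
Operating income = contribution − fixed costs = €573,223.00 − €213,200 = €360,023.00. Interest = €109,700.00, so EBIT − I = €250,323.00.
Degree of total leverage = total CM / (EBIT − interest) = €573,223.00 / €250,323.00 = 2.2899.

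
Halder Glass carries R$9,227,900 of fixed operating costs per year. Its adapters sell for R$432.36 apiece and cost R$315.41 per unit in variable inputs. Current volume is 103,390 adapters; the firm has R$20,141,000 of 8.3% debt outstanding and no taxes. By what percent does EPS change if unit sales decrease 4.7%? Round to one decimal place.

-47.7%

Total contribution margin = 103,390 × R$116.95 = R$12,091,460.50.
Operating income = contribution − fixed costs = R$12,091,460.50 − R$9,227,900 = R$2,863,560.50.
After interest of R$1,671,703.00, pre-tax earnings = R$1,191,857.50.
Degree of combined leverage = contribution ÷ (EBIT − I) = R$12,091,460.50 ÷ R$1,191,857.50 = 10.1451.
EPS therefore changes by 10.1451 × (-4.7%) = -47.7%.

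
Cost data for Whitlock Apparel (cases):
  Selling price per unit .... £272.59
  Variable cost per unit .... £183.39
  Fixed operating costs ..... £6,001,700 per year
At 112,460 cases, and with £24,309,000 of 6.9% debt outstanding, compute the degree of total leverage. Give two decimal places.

Total contribution margin = 112,460 × £89.20 = £10,031,432.00.
Subtracting fixed costs: EBIT = £10,031,432.00 − £6,001,700 = £4,029,732.00. Interest = £1,677,321.00, so EBIT − I = £2,352,411.00.
DCL = contribution ÷ (EBIT − I) = £10,031,432.00 ÷ £2,352,411.00 = 4.2643.

4.26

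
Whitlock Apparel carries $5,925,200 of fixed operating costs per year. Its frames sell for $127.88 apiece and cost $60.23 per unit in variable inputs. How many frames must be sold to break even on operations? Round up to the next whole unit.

87,587 frames

Contribution margin per unit = $127.88 − $60.23 = $67.65.
Break-even Q = $5,925,200 / $67.65 = 87,586.10 → 87,587 frames.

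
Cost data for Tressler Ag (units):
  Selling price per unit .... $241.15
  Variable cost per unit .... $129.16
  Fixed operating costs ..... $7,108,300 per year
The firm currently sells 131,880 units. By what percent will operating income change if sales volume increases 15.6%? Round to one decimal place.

At 131,880 units, contribution = 131,880 × $111.99 = $14,769,241.20.
Subtracting fixed costs: EBIT = $14,769,241.20 − $7,108,300 = $7,660,941.20.
DOL = contribution ÷ EBIT = $14,769,241.20 ÷ $7,660,941.20 = 1.9279.
%ΔEBIT = DOL × %ΔSales = 1.9279 × +15.6% = +30.1%.

+30.1%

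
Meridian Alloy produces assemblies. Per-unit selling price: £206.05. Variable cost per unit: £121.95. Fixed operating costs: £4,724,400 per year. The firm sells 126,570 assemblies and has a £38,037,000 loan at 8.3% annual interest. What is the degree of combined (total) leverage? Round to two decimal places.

At 126,570 units, contribution = 126,570 × £84.10 = £10,644,537.00.
EBIT = £10,644,537.00 − £4,724,400 = £5,920,137.00. Interest = £3,157,071.00.
DOL = £10,644,537.00 ÷ £5,920,137.00 = 1.7980; DFL = £5,920,137.00 ÷ £2,763,066.00 = 2.1426.
DCL = DOL × DFL = 1.7980 × 2.1426 = 3.8524.

3.85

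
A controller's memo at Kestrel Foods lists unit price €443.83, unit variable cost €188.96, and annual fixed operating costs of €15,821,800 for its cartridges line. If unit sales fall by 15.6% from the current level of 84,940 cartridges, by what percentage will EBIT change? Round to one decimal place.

Contribution at this volume is 84,940 × €254.87 = €21,648,657.80.
Subtracting fixed costs: EBIT = €21,648,657.80 − €15,821,800 = €5,826,857.80.
DOL = contribution ÷ EBIT = €21,648,657.80 ÷ €5,826,857.80 = 3.7153.
So EBIT moves 3.7153 × (-15.6%) = -58.0%.

-58.0%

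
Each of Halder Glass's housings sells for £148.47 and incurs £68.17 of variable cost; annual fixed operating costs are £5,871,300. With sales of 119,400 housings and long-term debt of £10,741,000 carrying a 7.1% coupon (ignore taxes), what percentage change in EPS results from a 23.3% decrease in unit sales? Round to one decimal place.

-75.6%

Contribution at this volume is 119,400 × £80.30 = £9,587,820.00.
Operating income = contribution − fixed costs = £9,587,820.00 − £5,871,300 = £3,716,520.00.
After interest of £762,611.00, pre-tax earnings = £2,953,909.00.
DCL = total CM / (EBIT − I) = £9,587,820.00 / £2,953,909.00 = 3.2458.
%ΔEPS = DCL × %ΔSales = 3.2458 × -23.3% = -75.6%.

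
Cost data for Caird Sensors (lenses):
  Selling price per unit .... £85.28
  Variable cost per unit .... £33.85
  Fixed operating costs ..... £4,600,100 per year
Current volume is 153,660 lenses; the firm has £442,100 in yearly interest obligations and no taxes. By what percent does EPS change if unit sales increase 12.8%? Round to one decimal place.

Contribution at this volume is 153,660 × £51.43 = £7,902,733.80.
Subtracting fixed costs: EBIT = £7,902,733.80 − £4,600,100 = £3,302,633.80.
After interest of £442,100.00, pre-tax earnings = £2,860,533.80.
DCL = total CM / (EBIT − I) = £7,902,733.80 / £2,860,533.80 = 2.7627.
%ΔEPS = DCL × %ΔSales = 2.7627 × +12.8% = +35.4%.

+35.4%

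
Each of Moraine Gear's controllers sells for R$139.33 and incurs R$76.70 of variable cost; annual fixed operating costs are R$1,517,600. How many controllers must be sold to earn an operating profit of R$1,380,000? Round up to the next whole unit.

46,266 controllers

Each unit contributes R$139.33 − R$76.70 = R$62.63.
Units = (FC + target) / CM = (R$1,517,600 + R$1,380,000) / R$62.63 = 46,265.37, so 46,266 controllers.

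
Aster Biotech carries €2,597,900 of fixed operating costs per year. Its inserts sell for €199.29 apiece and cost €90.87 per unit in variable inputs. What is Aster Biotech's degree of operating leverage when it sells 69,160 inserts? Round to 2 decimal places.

1.53

Total contribution margin = 69,160 × €108.42 = €7,498,327.20.
Subtracting fixed costs: EBIT = €7,498,327.20 − €2,597,900 = €4,900,427.20.
Degree of operating leverage = €7,498,327.20 / €4,900,427.20 = 1.5301.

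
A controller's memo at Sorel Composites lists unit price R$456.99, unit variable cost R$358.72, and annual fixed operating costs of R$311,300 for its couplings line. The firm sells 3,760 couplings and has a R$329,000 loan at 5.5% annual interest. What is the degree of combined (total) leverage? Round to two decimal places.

At 3,760 units, contribution = 3,760 × R$98.27 = R$369,495.20.
Operating income = contribution − fixed costs = R$369,495.20 − R$311,300 = R$58,195.20. Interest = R$18,095.00.
DOL = R$369,495.20 ÷ R$58,195.20 = 6.3492; DFL = R$58,195.20 ÷ R$40,100.20 = 1.4512.
DCL = DOL × DFL = 6.3492 × 1.4512 = 9.2140.

9.21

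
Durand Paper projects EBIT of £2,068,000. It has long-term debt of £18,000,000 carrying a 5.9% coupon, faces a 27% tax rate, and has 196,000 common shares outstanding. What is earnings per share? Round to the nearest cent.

Interest = £1,062,000.00, so EBT = £2,068,000 − £1,062,000.00 = £1,006,000.00.
After tax at 27%: net income = £1,006,000.00 × 0.73 = £734,380.00.
EPS = £734,380.00 ÷ 196,000 = £3.75.

£3.75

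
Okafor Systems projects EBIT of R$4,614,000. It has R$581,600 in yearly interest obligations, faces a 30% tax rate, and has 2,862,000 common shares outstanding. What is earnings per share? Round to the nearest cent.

Interest = R$581,600.00, so EBT = R$4,614,000 − R$581,600.00 = R$4,032,400.00.
After tax at 30%: net income = R$4,032,400.00 × 0.70 = R$2,822,680.00.
EPS = R$2,822,680.00 ÷ 2,862,000 = R$0.99.

R$0.99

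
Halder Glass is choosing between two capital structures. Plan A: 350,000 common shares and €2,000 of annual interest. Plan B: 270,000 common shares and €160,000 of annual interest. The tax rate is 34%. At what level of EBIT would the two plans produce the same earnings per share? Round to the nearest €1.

Set EPS_A = EPS_B: (EBIT − €2,000)(1 − 0.34) ÷ 350,000 = (EBIT − €160,000)(1 − 0.34) ÷ 270,000.
The (1 − t) factor cancels: (EBIT − 2,000) × 270,000 = (EBIT − 160,000) × 350,000.
EBIT × (350,000 − 270,000) = 160,000 × 350,000 − 2,000 × 270,000 = 55,460,000,000, so EBIT = 55,460,000,000 ÷ 80,000 = 693,250.00.

€693,250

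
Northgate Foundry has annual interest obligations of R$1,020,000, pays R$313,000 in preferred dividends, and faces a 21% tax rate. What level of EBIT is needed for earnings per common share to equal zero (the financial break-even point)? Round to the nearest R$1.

Preferred dividends are paid after tax, so their pre-tax equivalent is R$313,000 ÷ (1 − 0.21) = R$396,202.53.
Financial break-even EBIT = interest + D_p ÷ (1 − t) = R$1,020,000 + R$396,202.53 = R$1,416,202.53.

R$1,416,203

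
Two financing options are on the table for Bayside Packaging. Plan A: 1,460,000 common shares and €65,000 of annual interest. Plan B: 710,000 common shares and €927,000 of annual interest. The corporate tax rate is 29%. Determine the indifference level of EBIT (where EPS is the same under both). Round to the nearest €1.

€1,743,027

At indifference, (EBIT − 65,000)(1 − t)/1,460,000 = (EBIT − 927,000)(1 − t)/710,000.
Cancelling (1 − t) and cross-multiplying: 710,000·(EBIT − 65,000) = 1,460,000·(EBIT − 927,000).
Solving, EBIT = (927,000·1,460,000 − 65,000·710,000) / (1,460,000 − 710,000) = 1,307,270,000,000 / 750,000 = 1,743,026.67.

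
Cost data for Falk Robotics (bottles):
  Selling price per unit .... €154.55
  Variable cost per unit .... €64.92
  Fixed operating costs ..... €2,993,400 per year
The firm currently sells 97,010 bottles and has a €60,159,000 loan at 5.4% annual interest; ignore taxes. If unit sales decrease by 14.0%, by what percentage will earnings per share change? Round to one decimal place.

-49.6%

At 97,010 units, contribution = 97,010 × €89.63 = €8,695,006.30.
Subtracting fixed costs: EBIT = €8,695,006.30 − €2,993,400 = €5,701,606.30.
After interest of €3,248,586.00, pre-tax earnings = €2,453,020.30.
DCL = total CM / (EBIT − I) = €8,695,006.30 / €2,453,020.30 = 3.5446.
%ΔEPS = DCL × %ΔSales = 3.5446 × -14.0% = -49.6%.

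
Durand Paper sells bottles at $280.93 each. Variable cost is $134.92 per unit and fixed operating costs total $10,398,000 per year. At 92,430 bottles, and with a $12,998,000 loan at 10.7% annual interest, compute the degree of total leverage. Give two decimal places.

Total contribution margin = 92,430 × $146.01 = $13,495,704.30.
Operating income = contribution − fixed costs = $13,495,704.30 − $10,398,000 = $3,097,704.30. Interest = $1,390,786.00, so EBIT − I = $1,706,918.30.
Degree of total leverage = total CM / (EBIT − interest) = $13,495,704.30 / $1,706,918.30 = 7.9065.

7.91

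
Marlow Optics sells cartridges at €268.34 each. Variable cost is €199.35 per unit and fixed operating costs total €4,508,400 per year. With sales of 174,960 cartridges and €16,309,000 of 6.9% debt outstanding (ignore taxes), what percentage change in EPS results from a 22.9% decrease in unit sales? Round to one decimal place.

-42.9%

At 174,960 units, contribution = 174,960 × €68.99 = €12,070,490.40.
Operating income = contribution − fixed costs = €12,070,490.40 − €4,508,400 = €7,562,090.40.
Interest = €1,125,321.00, so EBIT − I = €6,436,769.40.
Degree of combined leverage = contribution ÷ (EBIT − I) = €12,070,490.40 ÷ €6,436,769.40 = 1.8752.
%ΔEPS = DCL × %ΔSales = 1.8752 × -22.9% = -42.9%.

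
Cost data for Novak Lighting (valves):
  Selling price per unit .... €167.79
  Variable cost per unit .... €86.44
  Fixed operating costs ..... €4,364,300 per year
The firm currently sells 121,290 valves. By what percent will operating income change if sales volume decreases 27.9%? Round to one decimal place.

-50.0%

At 121,290 units, contribution = 121,290 × €81.35 = €9,866,941.50.
Subtracting fixed costs: EBIT = €9,866,941.50 − €4,364,300 = €5,502,641.50.
Degree of operating leverage = €9,866,941.50 / €5,502,641.50 = 1.7931.
%ΔEBIT = DOL × %ΔSales = 1.7931 × -27.9% = -50.0%.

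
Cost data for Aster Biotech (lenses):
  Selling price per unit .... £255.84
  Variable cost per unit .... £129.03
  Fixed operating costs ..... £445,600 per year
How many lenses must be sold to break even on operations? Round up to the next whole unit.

Contribution margin per unit = £255.84 − £129.03 = £126.81.
Break-even Q = £445,600 / £126.81 = 3,513.92 → 3,514 lenses.

3,514 lenses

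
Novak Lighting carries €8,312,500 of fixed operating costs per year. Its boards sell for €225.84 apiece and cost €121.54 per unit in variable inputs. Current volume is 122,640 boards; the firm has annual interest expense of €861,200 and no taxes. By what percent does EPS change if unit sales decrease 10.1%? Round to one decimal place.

-35.7%

At 122,640 units, contribution = 122,640 × €104.30 = €12,791,352.00.
Operating income = contribution − fixed costs = €12,791,352.00 − €8,312,500 = €4,478,852.00.
After interest of €861,200.00, pre-tax earnings = €3,617,652.00.
Degree of combined leverage = contribution ÷ (EBIT − I) = €12,791,352.00 ÷ €3,617,652.00 = 3.5358.
%ΔEPS = DCL × %ΔSales = 3.5358 × -10.1% = -35.7%.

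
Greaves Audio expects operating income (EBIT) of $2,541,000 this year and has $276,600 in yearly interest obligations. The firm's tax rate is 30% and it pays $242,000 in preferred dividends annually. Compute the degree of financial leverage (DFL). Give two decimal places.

1.32

Annual interest charges come to $276,600.00.
Pre-tax preferred-dividend burden = $242,000 ÷ (1 − 0.30) = $345,714.29.
DFL = EBIT ÷ [EBIT − I − D_p/(1−t)] = $2,541,000 ÷ [$2,541,000 − $276,600.00 − $345,714.29] = $2,541,000 ÷ $1,918,685.71 = 1.3243.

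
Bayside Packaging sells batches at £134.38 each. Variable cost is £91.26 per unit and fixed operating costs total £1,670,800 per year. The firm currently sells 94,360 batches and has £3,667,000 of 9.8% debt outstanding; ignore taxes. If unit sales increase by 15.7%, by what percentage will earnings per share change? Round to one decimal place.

+31.3%

Total contribution margin = 94,360 × £43.12 = £4,068,803.20.
Subtracting fixed costs: EBIT = £4,068,803.20 − £1,670,800 = £2,398,003.20.
After interest of £359,366.00, pre-tax earnings = £2,038,637.20.
DCL = total CM / (EBIT − I) = £4,068,803.20 / £2,038,637.20 = 1.9958.
%ΔEPS = DCL × %ΔSales = 1.9958 × +15.7% = +31.3%.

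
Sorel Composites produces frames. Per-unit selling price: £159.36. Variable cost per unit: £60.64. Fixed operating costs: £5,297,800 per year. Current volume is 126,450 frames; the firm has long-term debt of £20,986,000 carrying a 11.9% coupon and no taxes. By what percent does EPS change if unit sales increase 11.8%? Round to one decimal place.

Total contribution margin = 126,450 × £98.72 = £12,483,144.00.
EBIT = £12,483,144.00 − £5,297,800 = £7,185,344.00.
After interest of £2,497,334.00, pre-tax earnings = £4,688,010.00.
Degree of combined leverage = contribution ÷ (EBIT − I) = £12,483,144.00 ÷ £4,688,010.00 = 2.6628.
EPS therefore changes by 2.6628 × (+11.8%) = +31.4%.

+31.4%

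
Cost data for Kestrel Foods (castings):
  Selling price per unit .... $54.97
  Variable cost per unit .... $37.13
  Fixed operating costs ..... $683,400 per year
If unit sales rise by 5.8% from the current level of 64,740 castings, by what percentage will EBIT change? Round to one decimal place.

Total contribution margin = 64,740 × $17.84 = $1,154,961.60.
EBIT = $1,154,961.60 − $683,400 = $471,561.60.
Degree of operating leverage = $1,154,961.60 / $471,561.60 = 2.4492.
Operating income changes by 2.4492 × +5.8% = +14.2%.

+14.2%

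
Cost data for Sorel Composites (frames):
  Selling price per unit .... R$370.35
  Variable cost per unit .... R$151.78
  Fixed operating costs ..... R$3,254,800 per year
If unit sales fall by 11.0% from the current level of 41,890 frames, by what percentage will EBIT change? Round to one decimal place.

-17.1%

Contribution at this volume is 41,890 × R$218.57 = R$9,155,897.30.
Operating income = contribution − fixed costs = R$9,155,897.30 − R$3,254,800 = R$5,901,097.30.
DOL = contribution ÷ EBIT = R$9,155,897.30 ÷ R$5,901,097.30 = 1.5516.
So EBIT moves 1.5516 × (-11.0%) = -17.1%.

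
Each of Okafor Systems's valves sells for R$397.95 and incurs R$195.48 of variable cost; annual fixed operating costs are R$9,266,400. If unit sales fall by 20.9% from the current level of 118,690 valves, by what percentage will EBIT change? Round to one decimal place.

-34.0%

Total contribution margin = 118,690 × R$202.47 = R$24,031,164.30.
EBIT = R$24,031,164.30 − R$9,266,400 = R$14,764,764.30.
So DOL = total CM / EBIT = R$24,031,164.30 / R$14,764,764.30 = 1.6276.
So EBIT moves 1.6276 × (-20.9%) = -34.0%.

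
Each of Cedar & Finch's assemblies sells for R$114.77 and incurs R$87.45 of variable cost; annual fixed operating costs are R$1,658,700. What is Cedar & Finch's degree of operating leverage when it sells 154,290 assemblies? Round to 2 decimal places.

1.65

Total contribution margin = 154,290 × R$27.32 = R$4,215,202.80.
Operating income = contribution − fixed costs = R$4,215,202.80 − R$1,658,700 = R$2,556,502.80.
Degree of operating leverage = R$4,215,202.80 / R$2,556,502.80 = 1.6488.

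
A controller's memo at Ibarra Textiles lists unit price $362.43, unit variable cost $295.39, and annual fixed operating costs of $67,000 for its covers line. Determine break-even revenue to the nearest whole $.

$362,214

CM per unit = $362.43 − $295.39 = $67.04; CM ratio = $67.04 / $362.43 = 0.1850.
Break-even revenue = fixed costs × price ÷ CM = $67,000 × $362.43 ÷ $67.04 = $362,214.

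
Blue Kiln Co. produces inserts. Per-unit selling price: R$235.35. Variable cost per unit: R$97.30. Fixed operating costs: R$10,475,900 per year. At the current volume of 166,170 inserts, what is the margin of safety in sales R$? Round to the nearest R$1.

R$21,248,616

Contribution margin per unit = R$235.35 − R$97.30 = R$138.05. Break-even units = R$10,475,900 ÷ R$138.05 = 75,884.82; break-even revenue = 75,884.82 × R$235.35 = R$17,859,493.41.
Current sales = 166,170 × R$235.35 = R$39,108,109.50.
Margin of safety = R$39,108,109.50 − R$17,859,493.41 = R$21,248,616.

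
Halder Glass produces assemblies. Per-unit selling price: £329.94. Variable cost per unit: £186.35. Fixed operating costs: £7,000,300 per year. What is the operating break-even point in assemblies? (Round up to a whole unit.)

48,753 assemblies

Unit CM = price − variable cost = £329.94 − £186.35 = £143.59.
Break-even Q = £7,000,300 / £143.59 = 48,752.00 → 48,753 assemblies.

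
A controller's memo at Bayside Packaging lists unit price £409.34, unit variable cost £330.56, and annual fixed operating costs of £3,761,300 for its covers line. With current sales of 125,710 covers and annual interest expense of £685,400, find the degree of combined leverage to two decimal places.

Contribution at this volume is 125,710 × £78.78 = £9,903,433.80.
EBIT = £9,903,433.80 − £3,761,300 = £6,142,133.80. Interest = £685,400.00, so EBIT − I = £5,456,733.80.
DCL = contribution ÷ (EBIT − I) = £9,903,433.80 ÷ £5,456,733.80 = 1.8149.

1.81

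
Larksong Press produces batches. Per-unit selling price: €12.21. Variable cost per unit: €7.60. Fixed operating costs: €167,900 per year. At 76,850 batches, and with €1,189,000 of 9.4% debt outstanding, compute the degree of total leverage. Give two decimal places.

Total contribution margin = 76,850 × €4.61 = €354,278.50.
EBIT = €354,278.50 − €167,900 = €186,378.50. Interest = €111,766.00.
DOL = €354,278.50 ÷ €186,378.50 = 1.9009; DFL = €186,378.50 ÷ €74,612.50 = 2.4980.
Combined leverage = 1.9009 × 2.4980 = 4.7484.

4.75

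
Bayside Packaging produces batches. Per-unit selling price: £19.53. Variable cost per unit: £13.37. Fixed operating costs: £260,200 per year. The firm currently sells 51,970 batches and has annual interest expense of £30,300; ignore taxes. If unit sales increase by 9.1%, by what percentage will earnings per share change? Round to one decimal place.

+98.3%

At 51,970 units, contribution = 51,970 × £6.16 = £320,135.20.
Operating income = contribution − fixed costs = £320,135.20 − £260,200 = £59,935.20.
Interest = £30,300.00, so EBIT − I = £29,635.20.
Degree of combined leverage = contribution ÷ (EBIT − I) = £320,135.20 ÷ £29,635.20 = 10.8025.
%ΔEPS = DCL × %ΔSales = 10.8025 × +9.1% = +98.3%.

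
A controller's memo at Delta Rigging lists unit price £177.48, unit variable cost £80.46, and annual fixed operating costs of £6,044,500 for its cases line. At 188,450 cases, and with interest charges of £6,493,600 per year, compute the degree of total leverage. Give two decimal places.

3.18

Contribution at this volume is 188,450 × £97.02 = £18,283,419.00.
Subtracting fixed costs: EBIT = £18,283,419.00 − £6,044,500 = £12,238,919.00. Interest = £6,493,600.00, so EBIT − I = £5,745,319.00.
Degree of total leverage = total CM / (EBIT − interest) = £18,283,419.00 / £5,745,319.00 = 3.1823.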